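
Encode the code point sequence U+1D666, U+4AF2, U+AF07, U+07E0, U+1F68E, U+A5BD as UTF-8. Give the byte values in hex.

U+1D666: 4-byte form → F0 9D 99 A6.
U+4AF2: 3-byte form → E4 AB B2.
U+AF07: 3-byte form → EA BC 87.
U+07E0: 2-byte form → DF A0.
U+1F68E: 4-byte form → F0 9F 9A 8E.
U+A5BD: 3-byte form → EA 96 BD.
Concatenated (19 bytes): F0 9D 99 A6 E4 AB B2 EA BC 87 DF A0 F0 9F 9A 8E EA 96 BD.

F0 9D 99 A6 E4 AB B2 EA BC 87 DF A0 F0 9F 9A 8E EA 96 BD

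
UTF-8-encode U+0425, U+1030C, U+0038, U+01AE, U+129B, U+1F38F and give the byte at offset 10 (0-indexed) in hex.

U+0425 → 2-byte form D0 A5 at offsets 0–1.
U+1030C → 4-byte form F0 90 8C 8C at offsets 2–5.
U+0038 → 1-byte form 38 at offsets 6–6.
U+01AE → 2-byte form C6 AE at offsets 7–8.
U+129B → 3-byte form E1 8A 9B at offsets 9–11.
Offset 10 falls in char 5's range; it's byte 2 of E1 8A 9B = 0x8A.

0x8A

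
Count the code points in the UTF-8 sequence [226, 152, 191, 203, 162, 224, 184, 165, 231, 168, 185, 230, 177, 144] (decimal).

5

Byte at offset 0: 0xE2 = 11100010 → 3-byte char (#1). Advance 3.
Byte at offset 3: 0xCB = 11001011 → 2-byte char (#2). Advance 2.
Byte at offset 5: 0xE0 = 11100000 → 3-byte char (#3). Advance 3.
Byte at offset 8: 0xE7 = 11100111 → 3-byte char (#4). Advance 3.
Byte at offset 11: 0xE6 = 11100110 → 3-byte char (#5). Advance 3.
Reached end at offset 14 after 5 code points.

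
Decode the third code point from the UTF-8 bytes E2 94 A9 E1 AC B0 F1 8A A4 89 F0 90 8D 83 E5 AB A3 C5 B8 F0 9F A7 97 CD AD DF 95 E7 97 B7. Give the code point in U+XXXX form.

Offset 0: leading byte 0xE2 = 11100010 → 3-byte char #1 = E2 94 A9.
Offset 3: leading byte 0xE1 = 11100001 → 3-byte char #2 = E1 AC B0.
Offset 6: leading byte 0xF1 = 11110001 → 4-byte char #3 = F1 8A A4 89.
Leading byte 0xF1 = 11110001 matches 11110xxx → 4-byte sequence.
Byte 1: 0xF1 = 11110001, payload 001 (3 bits).
Byte 2: 0x8A = 10001010 (10xxxxxx ✓), payload 001010.
Byte 3: 0xA4 = 10100100 (10xxxxxx ✓), payload 100100.
Byte 4: 0x89 = 10001001 (10xxxxxx ✓), payload 001001.
Concatenate: 001001010100100001001 = 0x4A909 (21 bits → U+4A909).

U+4A909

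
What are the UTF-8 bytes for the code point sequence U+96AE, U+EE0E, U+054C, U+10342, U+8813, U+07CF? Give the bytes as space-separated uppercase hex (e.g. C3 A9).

U+96AE: 3-byte form → E9 9A AE.
U+EE0E: 3-byte form → EE B8 8E.
U+054C: 2-byte form → D5 8C.
U+10342: 4-byte form → F0 90 8D 82.
U+8813: 3-byte form → E8 A0 93.
U+07CF: 2-byte form → DF 8F.
Concatenated (17 bytes): E9 9A AE EE B8 8E D5 8C F0 90 8D 82 E8 A0 93 DF 8F.

E9 9A AE EE B8 8E D5 8C F0 90 8D 82 E8 A0 93 DF 8F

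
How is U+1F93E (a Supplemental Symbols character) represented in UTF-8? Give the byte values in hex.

U+1F93E = 0x1F93E = 129342 decimal. In range U+10000–U+10FFFF → 4-byte form: 11110xxx 10xxxxxx 10xxxxxx 10xxxxxx.
Binary (21 bits): 000011111100100111110.
Split 3+6+6+6: 000 | 011111 | 100100 | 111110.
Byte 1: 11110000 = 0xF0.
Byte 2: 10011111 = 0x9F.
Byte 3: 10100100 = 0xA4.
Byte 4: 10111110 = 0xBE.

F0 9F A4 BE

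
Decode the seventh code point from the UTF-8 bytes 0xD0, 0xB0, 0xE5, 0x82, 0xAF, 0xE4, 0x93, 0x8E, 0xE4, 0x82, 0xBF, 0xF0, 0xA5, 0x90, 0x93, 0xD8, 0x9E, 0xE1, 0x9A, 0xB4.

U+16B4

Offset 0: leading byte 0xD0 = 11010000 → 2-byte char #1 = D0 B0.
Offset 2: leading byte 0xE5 = 11100101 → 3-byte char #2 = E5 82 AF.
Offset 5: leading byte 0xE4 = 11100100 → 3-byte char #3 = E4 93 8E.
Offset 8: leading byte 0xE4 = 11100100 → 3-byte char #4 = E4 82 BF.
Offset 11: leading byte 0xF0 = 11110000 → 4-byte char #5 = F0 A5 90 93.
Offset 15: leading byte 0xD8 = 11011000 → 2-byte char #6 = D8 9E.
Offset 17: leading byte 0xE1 = 11100001 → 3-byte char #7 = E1 9A B4.
Leading byte 0xE1 = 11100001 matches 1110xxxx → 3-byte sequence.
Byte 1: 0xE1 = 11100001, payload 0001 (4 bits).
Byte 2: 0x9A = 10011010 (10xxxxxx ✓), payload 011010.
Byte 3: 0xB4 = 10110100 (10xxxxxx ✓), payload 110100.
Concatenate: 0001011010110100 = 0x16B4 (16 bits → U+16B4).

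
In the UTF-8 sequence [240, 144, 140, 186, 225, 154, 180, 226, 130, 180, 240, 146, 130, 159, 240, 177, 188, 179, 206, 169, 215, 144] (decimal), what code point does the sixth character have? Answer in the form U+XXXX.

Offset 0: leading byte 0xF0 = 11110000 → 4-byte char #1 = F0 90 8C BA.
Offset 4: leading byte 0xE1 = 11100001 → 3-byte char #2 = E1 9A B4.
Offset 7: leading byte 0xE2 = 11100010 → 3-byte char #3 = E2 82 B4.
Offset 10: leading byte 0xF0 = 11110000 → 4-byte char #4 = F0 92 82 9F.
Offset 14: leading byte 0xF0 = 11110000 → 4-byte char #5 = F0 B1 BC B3.
Offset 18: leading byte 0xCE = 11001110 → 2-byte char #6 = CE A9.
Leading byte 0xCE = 11001110 matches 110xxxxx → 2-byte sequence.
Byte 1: 0xCE = 11001110, payload 01110 (5 bits).
Byte 2: 0xA9 = 10101001 (10xxxxxx ✓), payload 101001.
Concatenate: 01110101001 = 0x3A9 (11 bits → U+03A9).

U+03A9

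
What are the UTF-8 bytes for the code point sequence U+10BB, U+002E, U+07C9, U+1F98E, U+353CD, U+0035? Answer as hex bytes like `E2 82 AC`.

E1 82 BB 2E DF 89 F0 9F A6 8E F0 B5 8F 8D 35

U+10BB: 3-byte form → E1 82 BB.
U+002E: 1-byte form → 2E.
U+07C9: 2-byte form → DF 89.
U+1F98E: 4-byte form → F0 9F A6 8E.
U+353CD: 4-byte form → F0 B5 8F 8D.
U+0035: 1-byte form → 35.
Concatenated (15 bytes): E1 82 BB 2E DF 89 F0 9F A6 8E F0 B5 8F 8D 35.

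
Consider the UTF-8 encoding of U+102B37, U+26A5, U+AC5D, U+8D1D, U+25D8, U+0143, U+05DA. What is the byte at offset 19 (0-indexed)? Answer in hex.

0x9A

U+102B37 → 4-byte form F4 82 AC B7 at offsets 0–3.
U+26A5 → 3-byte form E2 9A A5 at offsets 4–6.
U+AC5D → 3-byte form EA B1 9D at offsets 7–9.
U+8D1D → 3-byte form E8 B4 9D at offsets 10–12.
U+25D8 → 3-byte form E2 97 98 at offsets 13–15.
U+0143 → 2-byte form C5 83 at offsets 16–17.
U+05DA → 2-byte form D7 9A at offsets 18–19.
Offset 19 falls in char 7's range; it's byte 2 of D7 9A = 0x9A.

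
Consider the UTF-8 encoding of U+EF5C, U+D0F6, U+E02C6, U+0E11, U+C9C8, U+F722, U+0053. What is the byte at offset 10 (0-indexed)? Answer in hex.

U+EF5C → 3-byte form EE BD 9C at offsets 0–2.
U+D0F6 → 3-byte form ED 83 B6 at offsets 3–5.
U+E02C6 → 4-byte form F3 A0 8B 86 at offsets 6–9.
U+0E11 → 3-byte form E0 B8 91 at offsets 10–12.
Offset 10 falls in char 4's range; it's byte 1 of E0 B8 91 = 0xE0.

0xE0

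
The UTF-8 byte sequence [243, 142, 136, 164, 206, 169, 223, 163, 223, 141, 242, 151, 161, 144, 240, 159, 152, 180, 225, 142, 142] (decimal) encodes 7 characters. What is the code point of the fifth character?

Offset 0: leading byte 0xF3 = 11110011 → 4-byte char #1 = F3 8E 88 A4.
Offset 4: leading byte 0xCE = 11001110 → 2-byte char #2 = CE A9.
Offset 6: leading byte 0xDF = 11011111 → 2-byte char #3 = DF A3.
Offset 8: leading byte 0xDF = 11011111 → 2-byte char #4 = DF 8D.
Offset 10: leading byte 0xF2 = 11110010 → 4-byte char #5 = F2 97 A1 90.
Leading byte 0xF2 = 11110010 matches 11110xxx → 4-byte sequence.
Byte 1: 0xF2 = 11110010, payload 010 (3 bits).
Byte 2: 0x97 = 10010111 (10xxxxxx ✓), payload 010111.
Byte 3: 0xA1 = 10100001 (10xxxxxx ✓), payload 100001.
Byte 4: 0x90 = 10010000 (10xxxxxx ✓), payload 010000.
Concatenate: 010010111100001010000 = 0x97850 (21 bits → U+97850).

U+97850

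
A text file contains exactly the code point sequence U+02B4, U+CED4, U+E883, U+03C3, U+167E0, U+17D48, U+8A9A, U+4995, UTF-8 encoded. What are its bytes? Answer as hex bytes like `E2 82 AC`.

U+02B4: 2-byte form → CA B4.
U+CED4: 3-byte form → EC BB 94.
U+E883: 3-byte form → EE A2 83.
U+03C3: 2-byte form → CF 83.
U+167E0: 4-byte form → F0 96 9F A0.
U+17D48: 4-byte form → F0 97 B5 88.
U+8A9A: 3-byte form → E8 AA 9A.
U+4995: 3-byte form → E4 A6 95.
Concatenated (24 bytes): CA B4 EC BB 94 EE A2 83 CF 83 F0 96 9F A0 F0 97 B5 88 E8 AA 9A E4 A6 95.

CA B4 EC BB 94 EE A2 83 CF 83 F0 96 9F A0 F0 97 B5 88 E8 AA 9A E4 A6 95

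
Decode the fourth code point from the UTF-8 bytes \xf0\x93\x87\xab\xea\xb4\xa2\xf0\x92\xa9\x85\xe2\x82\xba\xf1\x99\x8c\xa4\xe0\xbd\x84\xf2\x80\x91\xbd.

Offset 0: leading byte 0xF0 = 11110000 → 4-byte char #1 = F0 93 87 AB.
Offset 4: leading byte 0xEA = 11101010 → 3-byte char #2 = EA B4 A2.
Offset 7: leading byte 0xF0 = 11110000 → 4-byte char #3 = F0 92 A9 85.
Offset 11: leading byte 0xE2 = 11100010 → 3-byte char #4 = E2 82 BA.
Leading byte 0xE2 = 11100010 matches 1110xxxx → 3-byte sequence.
Byte 1: 0xE2 = 11100010, payload 0010 (4 bits).
Byte 2: 0x82 = 10000010 (10xxxxxx ✓), payload 000010.
Byte 3: 0xBA = 10111010 (10xxxxxx ✓), payload 111010.
Concatenate: 0010000010111010 = 0x20BA (16 bits → U+20BA).

U+20BA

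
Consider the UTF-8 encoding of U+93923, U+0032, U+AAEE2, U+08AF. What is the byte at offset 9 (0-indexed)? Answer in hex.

0xE0

U+93923 → 4-byte form F2 93 A4 A3 at offsets 0–3.
U+0032 → 1-byte form 32 at offsets 4–4.
U+AAEE2 → 4-byte form F2 AA BB A2 at offsets 5–8.
U+08AF → 3-byte form E0 A2 AF at offsets 9–11.
Offset 9 falls in char 4's range; it's byte 1 of E0 A2 AF = 0xE0.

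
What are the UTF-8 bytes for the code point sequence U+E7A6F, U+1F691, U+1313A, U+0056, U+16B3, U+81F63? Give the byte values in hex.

F3 A7 A9 AF F0 9F 9A 91 F0 93 84 BA 56 E1 9A B3 F2 81 BD A3

U+E7A6F: 4-byte form → F3 A7 A9 AF.
U+1F691: 4-byte form → F0 9F 9A 91.
U+1313A: 4-byte form → F0 93 84 BA.
U+0056: 1-byte form → 56.
U+16B3: 3-byte form → E1 9A B3.
U+81F63: 4-byte form → F2 81 BD A3.
Concatenated (20 bytes): F3 A7 A9 AF F0 9F 9A 91 F0 93 84 BA 56 E1 9A B3 F2 81 BD A3.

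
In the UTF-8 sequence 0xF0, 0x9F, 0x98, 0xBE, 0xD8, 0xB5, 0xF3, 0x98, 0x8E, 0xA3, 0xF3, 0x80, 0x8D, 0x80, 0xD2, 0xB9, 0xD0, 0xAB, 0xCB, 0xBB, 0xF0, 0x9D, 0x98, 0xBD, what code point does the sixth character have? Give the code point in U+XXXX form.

Offset 0: leading byte 0xF0 = 11110000 → 4-byte char #1 = F0 9F 98 BE.
Offset 4: leading byte 0xD8 = 11011000 → 2-byte char #2 = D8 B5.
Offset 6: leading byte 0xF3 = 11110011 → 4-byte char #3 = F3 98 8E A3.
Offset 10: leading byte 0xF3 = 11110011 → 4-byte char #4 = F3 80 8D 80.
Offset 14: leading byte 0xD2 = 11010010 → 2-byte char #5 = D2 B9.
Offset 16: leading byte 0xD0 = 11010000 → 2-byte char #6 = D0 AB.
Leading byte 0xD0 = 11010000 matches 110xxxxx → 2-byte sequence.
Byte 1: 0xD0 = 11010000, payload 10000 (5 bits).
Byte 2: 0xAB = 10101011 (10xxxxxx ✓), payload 101011.
Concatenate: 10000101011 = 0x42B (11 bits → U+042B).

U+042B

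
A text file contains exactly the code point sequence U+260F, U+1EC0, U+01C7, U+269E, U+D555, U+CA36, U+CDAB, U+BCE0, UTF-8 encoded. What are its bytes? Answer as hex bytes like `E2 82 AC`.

U+260F: 3-byte form → E2 98 8F.
U+1EC0: 3-byte form → E1 BB 80.
U+01C7: 2-byte form → C7 87.
U+269E: 3-byte form → E2 9A 9E.
U+D555: 3-byte form → ED 95 95.
U+CA36: 3-byte form → EC A8 B6.
U+CDAB: 3-byte form → EC B6 AB.
U+BCE0: 3-byte form → EB B3 A0.
Concatenated (23 bytes): E2 98 8F E1 BB 80 C7 87 E2 9A 9E ED 95 95 EC A8 B6 EC B6 AB EB B3 A0.

E2 98 8F E1 BB 80 C7 87 E2 9A 9E ED 95 95 EC A8 B6 EC B6 AB EB B3 A0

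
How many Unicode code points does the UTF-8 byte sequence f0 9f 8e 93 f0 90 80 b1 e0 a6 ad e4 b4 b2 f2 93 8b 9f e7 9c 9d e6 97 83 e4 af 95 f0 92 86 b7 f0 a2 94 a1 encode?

10

Byte at offset 0: 0xF0 = 11110000 → 4-byte char (#1). Advance 4.
Byte at offset 4: 0xF0 = 11110000 → 4-byte char (#2). Advance 4.
Byte at offset 8: 0xE0 = 11100000 → 3-byte char (#3). Advance 3.
Byte at offset 11: 0xE4 = 11100100 → 3-byte char (#4). Advance 3.
Byte at offset 14: 0xF2 = 11110010 → 4-byte char (#5). Advance 4.
Byte at offset 18: 0xE7 = 11100111 → 3-byte char (#6). Advance 3.
Byte at offset 21: 0xE6 = 11100110 → 3-byte char (#7). Advance 3.
Byte at offset 24: 0xE4 = 11100100 → 3-byte char (#8). Advance 3.
Byte at offset 27: 0xF0 = 11110000 → 4-byte char (#9). Advance 4.
Byte at offset 31: 0xF0 = 11110000 → 4-byte char (#10). Advance 4.
Reached end at offset 35 after 10 code points.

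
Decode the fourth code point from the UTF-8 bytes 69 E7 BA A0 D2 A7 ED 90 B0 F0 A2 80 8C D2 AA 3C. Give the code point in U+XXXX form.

Offset 0: leading byte 0x69 = 01101001 → 1-byte char #1 = 69.
Offset 1: leading byte 0xE7 = 11100111 → 3-byte char #2 = E7 BA A0.
Offset 4: leading byte 0xD2 = 11010010 → 2-byte char #3 = D2 A7.
Offset 6: leading byte 0xED = 11101101 → 3-byte char #4 = ED 90 B0.
Leading byte 0xED = 11101101 matches 1110xxxx → 3-byte sequence.
Byte 1: 0xED = 11101101, payload 1101 (4 bits).
Byte 2: 0x90 = 10010000 (10xxxxxx ✓), payload 010000.
Byte 3: 0xB0 = 10110000 (10xxxxxx ✓), payload 110000.
Concatenate: 1101010000110000 = 0xD430 (16 bits → U+D430).

U+D430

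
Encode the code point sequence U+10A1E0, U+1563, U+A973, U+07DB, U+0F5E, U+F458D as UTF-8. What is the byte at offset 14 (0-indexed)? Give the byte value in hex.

0x9E

U+10A1E0 → 4-byte form F4 8A 87 A0 at offsets 0–3.
U+1563 → 3-byte form E1 95 A3 at offsets 4–6.
U+A973 → 3-byte form EA A5 B3 at offsets 7–9.
U+07DB → 2-byte form DF 9B at offsets 10–11.
U+0F5E → 3-byte form E0 BD 9E at offsets 12–14.
Offset 14 falls in char 5's range; it's byte 3 of E0 BD 9E = 0x9E.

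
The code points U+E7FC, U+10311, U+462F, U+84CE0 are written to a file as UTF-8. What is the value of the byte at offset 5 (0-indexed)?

U+E7FC → 3-byte form EE 9F BC at offsets 0–2.
U+10311 → 4-byte form F0 90 8C 91 at offsets 3–6.
Offset 5 falls in char 2's range; it's byte 3 of F0 90 8C 91 = 0x8C.

0x8C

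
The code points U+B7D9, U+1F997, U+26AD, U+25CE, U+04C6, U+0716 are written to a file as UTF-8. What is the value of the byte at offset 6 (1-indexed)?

0xA6

1-indexed offset 6 is 0-indexed offset 5.
U+B7D9 → 3-byte form EB 9F 99 at offsets 0–2.
U+1F997 → 4-byte form F0 9F A6 97 at offsets 3–6.
Offset 5 falls in char 2's range; it's byte 3 of F0 9F A6 97 = 0xA6.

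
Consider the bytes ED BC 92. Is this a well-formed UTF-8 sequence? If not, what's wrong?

Structurally a 3-byte sequence; payload = 0xDF12.
But 0xDF12 is in U+D800–U+DFFF, the surrogate range. Surrogates are not Unicode scalar values and are forbidden in UTF-8.

invalid (encodes a surrogate (U+D800–U+DFFF))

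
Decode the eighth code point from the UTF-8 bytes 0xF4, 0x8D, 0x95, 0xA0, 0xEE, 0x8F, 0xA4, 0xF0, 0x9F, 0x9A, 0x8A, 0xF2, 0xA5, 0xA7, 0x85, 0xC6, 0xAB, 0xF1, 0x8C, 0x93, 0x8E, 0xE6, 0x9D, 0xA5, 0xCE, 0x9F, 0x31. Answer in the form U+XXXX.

Offset 0: leading byte 0xF4 = 11110100 → 4-byte char #1 = F4 8D 95 A0.
Offset 4: leading byte 0xEE = 11101110 → 3-byte char #2 = EE 8F A4.
Offset 7: leading byte 0xF0 = 11110000 → 4-byte char #3 = F0 9F 9A 8A.
Offset 11: leading byte 0xF2 = 11110010 → 4-byte char #4 = F2 A5 A7 85.
Offset 15: leading byte 0xC6 = 11000110 → 2-byte char #5 = C6 AB.
Offset 17: leading byte 0xF1 = 11110001 → 4-byte char #6 = F1 8C 93 8E.
Offset 21: leading byte 0xE6 = 11100110 → 3-byte char #7 = E6 9D A5.
Offset 24: leading byte 0xCE = 11001110 → 2-byte char #8 = CE 9F.
Leading byte 0xCE = 11001110 matches 110xxxxx → 2-byte sequence.
Byte 1: 0xCE = 11001110, payload 01110 (5 bits).
Byte 2: 0x9F = 10011111 (10xxxxxx ✓), payload 011111.
Concatenate: 01110011111 = 0x39F (11 bits → U+039F).

U+039F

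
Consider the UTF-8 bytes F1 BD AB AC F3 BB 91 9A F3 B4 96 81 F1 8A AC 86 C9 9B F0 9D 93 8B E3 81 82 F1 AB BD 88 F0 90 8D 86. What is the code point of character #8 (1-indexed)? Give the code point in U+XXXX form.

Offset 0: leading byte 0xF1 = 11110001 → 4-byte char #1 = F1 BD AB AC.
Offset 4: leading byte 0xF3 = 11110011 → 4-byte char #2 = F3 BB 91 9A.
Offset 8: leading byte 0xF3 = 11110011 → 4-byte char #3 = F3 B4 96 81.
Offset 12: leading byte 0xF1 = 11110001 → 4-byte char #4 = F1 8A AC 86.
Offset 16: leading byte 0xC9 = 11001001 → 2-byte char #5 = C9 9B.
Offset 18: leading byte 0xF0 = 11110000 → 4-byte char #6 = F0 9D 93 8B.
Offset 22: leading byte 0xE3 = 11100011 → 3-byte char #7 = E3 81 82.
Offset 25: leading byte 0xF1 = 11110001 → 4-byte char #8 = F1 AB BD 88.
Leading byte 0xF1 = 11110001 matches 11110xxx → 4-byte sequence.
Byte 1: 0xF1 = 11110001, payload 001 (3 bits).
Byte 2: 0xAB = 10101011 (10xxxxxx ✓), payload 101011.
Byte 3: 0xBD = 10111101 (10xxxxxx ✓), payload 111101.
Byte 4: 0x88 = 10001000 (10xxxxxx ✓), payload 001000.
Concatenate: 001101011111101001000 = 0x6BF48 (21 bits → U+6BF48).

U+6BF48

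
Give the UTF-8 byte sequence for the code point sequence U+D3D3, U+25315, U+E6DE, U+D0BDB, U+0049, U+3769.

ED 8F 93 F0 A5 8C 95 EE 9B 9E F3 90 AF 9B 49 E3 9D A9

U+D3D3: 3-byte form → ED 8F 93.
U+25315: 4-byte form → F0 A5 8C 95.
U+E6DE: 3-byte form → EE 9B 9E.
U+D0BDB: 4-byte form → F3 90 AF 9B.
U+0049: 1-byte form → 49.
U+3769: 3-byte form → E3 9D A9.
Concatenated (18 bytes): ED 8F 93 F0 A5 8C 95 EE 9B 9E F3 90 AF 9B 49 E3 9D A9.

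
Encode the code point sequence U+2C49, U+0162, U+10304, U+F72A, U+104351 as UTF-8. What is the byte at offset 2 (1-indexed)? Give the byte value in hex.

0xB1

1-indexed offset 2 is 0-indexed offset 1.
U+2C49 → 3-byte form E2 B1 89 at offsets 0–2.
Offset 1 falls in char 1's range; it's byte 2 of E2 B1 89 = 0xB1.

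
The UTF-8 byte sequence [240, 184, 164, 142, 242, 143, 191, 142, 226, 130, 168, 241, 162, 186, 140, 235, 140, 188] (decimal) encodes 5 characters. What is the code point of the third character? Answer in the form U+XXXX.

U+20A8

Offset 0: leading byte 0xF0 = 11110000 → 4-byte char #1 = F0 B8 A4 8E.
Offset 4: leading byte 0xF2 = 11110010 → 4-byte char #2 = F2 8F BF 8E.
Offset 8: leading byte 0xE2 = 11100010 → 3-byte char #3 = E2 82 A8.
Leading byte 0xE2 = 11100010 matches 1110xxxx → 3-byte sequence.
Byte 1: 0xE2 = 11100010, payload 0010 (4 bits).
Byte 2: 0x82 = 10000010 (10xxxxxx ✓), payload 000010.
Byte 3: 0xA8 = 10101000 (10xxxxxx ✓), payload 101000.
Concatenate: 0010000010101000 = 0x20A8 (16 bits → U+20A8).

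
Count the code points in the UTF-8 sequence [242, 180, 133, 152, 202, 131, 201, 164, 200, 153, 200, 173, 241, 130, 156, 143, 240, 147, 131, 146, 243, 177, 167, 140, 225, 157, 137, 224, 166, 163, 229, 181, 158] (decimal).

11

Byte at offset 0: 0xF2 = 11110010 → 4-byte char (#1). Advance 4.
Byte at offset 4: 0xCA = 11001010 → 2-byte char (#2). Advance 2.
Byte at offset 6: 0xC9 = 11001001 → 2-byte char (#3). Advance 2.
Byte at offset 8: 0xC8 = 11001000 → 2-byte char (#4). Advance 2.
Byte at offset 10: 0xC8 = 11001000 → 2-byte char (#5). Advance 2.
Byte at offset 12: 0xF1 = 11110001 → 4-byte char (#6). Advance 4.
Byte at offset 16: 0xF0 = 11110000 → 4-byte char (#7). Advance 4.
Byte at offset 20: 0xF3 = 11110011 → 4-byte char (#8). Advance 4.
Byte at offset 24: 0xE1 = 11100001 → 3-byte char (#9). Advance 3.
Byte at offset 27: 0xE0 = 11100000 → 3-byte char (#10). Advance 3.
Byte at offset 30: 0xE5 = 11100101 → 3-byte char (#11). Advance 3.
Reached end at offset 33 after 11 code points.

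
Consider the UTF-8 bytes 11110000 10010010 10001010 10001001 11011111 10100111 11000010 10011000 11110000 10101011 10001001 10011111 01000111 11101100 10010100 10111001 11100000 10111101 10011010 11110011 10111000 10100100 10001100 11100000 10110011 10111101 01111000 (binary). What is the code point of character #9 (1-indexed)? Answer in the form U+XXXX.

U+0CFD

Offset 0: leading byte 0xF0 = 11110000 → 4-byte char #1 = F0 92 8A 89.
Offset 4: leading byte 0xDF = 11011111 → 2-byte char #2 = DF A7.
Offset 6: leading byte 0xC2 = 11000010 → 2-byte char #3 = C2 98.
Offset 8: leading byte 0xF0 = 11110000 → 4-byte char #4 = F0 AB 89 9F.
Offset 12: leading byte 0x47 = 01000111 → 1-byte char #5 = 47.
Offset 13: leading byte 0xEC = 11101100 → 3-byte char #6 = EC 94 B9.
Offset 16: leading byte 0xE0 = 11100000 → 3-byte char #7 = E0 BD 9A.
Offset 19: leading byte 0xF3 = 11110011 → 4-byte char #8 = F3 B8 A4 8C.
Offset 23: leading byte 0xE0 = 11100000 → 3-byte char #9 = E0 B3 BD.
Leading byte 0xE0 = 11100000 matches 1110xxxx → 3-byte sequence.
Byte 1: 0xE0 = 11100000, payload 0000 (4 bits).
Byte 2: 0xB3 = 10110011 (10xxxxxx ✓), payload 110011.
Byte 3: 0xBD = 10111101 (10xxxxxx ✓), payload 111101.
Concatenate: 0000110011111101 = 0xCFD (16 bits → U+0CFD).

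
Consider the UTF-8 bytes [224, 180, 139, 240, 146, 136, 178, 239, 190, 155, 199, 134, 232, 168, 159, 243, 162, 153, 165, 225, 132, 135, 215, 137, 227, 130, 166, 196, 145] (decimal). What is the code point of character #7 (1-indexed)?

U+1107

Offset 0: leading byte 0xE0 = 11100000 → 3-byte char #1 = E0 B4 8B.
Offset 3: leading byte 0xF0 = 11110000 → 4-byte char #2 = F0 92 88 B2.
Offset 7: leading byte 0xEF = 11101111 → 3-byte char #3 = EF BE 9B.
Offset 10: leading byte 0xC7 = 11000111 → 2-byte char #4 = C7 86.
Offset 12: leading byte 0xE8 = 11101000 → 3-byte char #5 = E8 A8 9F.
Offset 15: leading byte 0xF3 = 11110011 → 4-byte char #6 = F3 A2 99 A5.
Offset 19: leading byte 0xE1 = 11100001 → 3-byte char #7 = E1 84 87.
Leading byte 0xE1 = 11100001 matches 1110xxxx → 3-byte sequence.
Byte 1: 0xE1 = 11100001, payload 0001 (4 bits).
Byte 2: 0x84 = 10000100 (10xxxxxx ✓), payload 000100.
Byte 3: 0x87 = 10000111 (10xxxxxx ✓), payload 000111.
Concatenate: 0001000100000111 = 0x1107 (16 bits → U+1107).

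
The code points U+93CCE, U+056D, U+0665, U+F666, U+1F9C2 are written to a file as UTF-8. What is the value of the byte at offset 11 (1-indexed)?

1-indexed offset 11 is 0-indexed offset 10.
U+93CCE → 4-byte form F2 93 B3 8E at offsets 0–3.
U+056D → 2-byte form D5 AD at offsets 4–5.
U+0665 → 2-byte form D9 A5 at offsets 6–7.
U+F666 → 3-byte form EF 99 A6 at offsets 8–10.
Offset 10 falls in char 4's range; it's byte 3 of EF 99 A6 = 0xA6.

0xA6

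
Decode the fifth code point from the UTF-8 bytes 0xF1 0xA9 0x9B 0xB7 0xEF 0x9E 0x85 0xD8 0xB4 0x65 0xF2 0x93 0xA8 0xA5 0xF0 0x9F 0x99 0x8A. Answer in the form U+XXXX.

U+93A25

Offset 0: leading byte 0xF1 = 11110001 → 4-byte char #1 = F1 A9 9B B7.
Offset 4: leading byte 0xEF = 11101111 → 3-byte char #2 = EF 9E 85.
Offset 7: leading byte 0xD8 = 11011000 → 2-byte char #3 = D8 B4.
Offset 9: leading byte 0x65 = 01100101 → 1-byte char #4 = 65.
Offset 10: leading byte 0xF2 = 11110010 → 4-byte char #5 = F2 93 A8 A5.
Leading byte 0xF2 = 11110010 matches 11110xxx → 4-byte sequence.
Byte 1: 0xF2 = 11110010, payload 010 (3 bits).
Byte 2: 0x93 = 10010011 (10xxxxxx ✓), payload 010011.
Byte 3: 0xA8 = 10101000 (10xxxxxx ✓), payload 101000.
Byte 4: 0xA5 = 10100101 (10xxxxxx ✓), payload 100101.
Concatenate: 010010011101000100101 = 0x93A25 (21 bits → U+93A25).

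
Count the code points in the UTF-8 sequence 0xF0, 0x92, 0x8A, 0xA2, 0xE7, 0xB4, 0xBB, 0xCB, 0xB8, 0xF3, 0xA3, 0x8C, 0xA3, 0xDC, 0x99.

Byte at offset 0: 0xF0 = 11110000 → 4-byte char (#1). Advance 4.
Byte at offset 4: 0xE7 = 11100111 → 3-byte char (#2). Advance 3.
Byte at offset 7: 0xCB = 11001011 → 2-byte char (#3). Advance 2.
Byte at offset 9: 0xF3 = 11110011 → 4-byte char (#4). Advance 4.
Byte at offset 13: 0xDC = 11011100 → 2-byte char (#5). Advance 2.
Reached end at offset 15 after 5 code points.

5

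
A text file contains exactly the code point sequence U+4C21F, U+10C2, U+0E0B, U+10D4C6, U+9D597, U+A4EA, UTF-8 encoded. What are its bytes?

U+4C21F: 4-byte form → F1 8C 88 9F.
U+10C2: 3-byte form → E1 83 82.
U+0E0B: 3-byte form → E0 B8 8B.
U+10D4C6: 4-byte form → F4 8D 93 86.
U+9D597: 4-byte form → F2 9D 96 97.
U+A4EA: 3-byte form → EA 93 AA.
Concatenated (21 bytes): F1 8C 88 9F E1 83 82 E0 B8 8B F4 8D 93 86 F2 9D 96 97 EA 93 AA.

F1 8C 88 9F E1 83 82 E0 B8 8B F4 8D 93 86 F2 9D 96 97 EA 93 AA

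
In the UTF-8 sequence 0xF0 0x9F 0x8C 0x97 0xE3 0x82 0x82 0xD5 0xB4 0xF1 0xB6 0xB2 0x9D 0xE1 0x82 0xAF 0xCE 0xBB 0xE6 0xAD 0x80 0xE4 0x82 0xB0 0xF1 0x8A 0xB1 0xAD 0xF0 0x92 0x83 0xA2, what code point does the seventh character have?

U+6B40

Offset 0: leading byte 0xF0 = 11110000 → 4-byte char #1 = F0 9F 8C 97.
Offset 4: leading byte 0xE3 = 11100011 → 3-byte char #2 = E3 82 82.
Offset 7: leading byte 0xD5 = 11010101 → 2-byte char #3 = D5 B4.
Offset 9: leading byte 0xF1 = 11110001 → 4-byte char #4 = F1 B6 B2 9D.
Offset 13: leading byte 0xE1 = 11100001 → 3-byte char #5 = E1 82 AF.
Offset 16: leading byte 0xCE = 11001110 → 2-byte char #6 = CE BB.
Offset 18: leading byte 0xE6 = 11100110 → 3-byte char #7 = E6 AD 80.
Leading byte 0xE6 = 11100110 matches 1110xxxx → 3-byte sequence.
Byte 1: 0xE6 = 11100110, payload 0110 (4 bits).
Byte 2: 0xAD = 10101101 (10xxxxxx ✓), payload 101101.
Byte 3: 0x80 = 10000000 (10xxxxxx ✓), payload 000000.
Concatenate: 0110101101000000 = 0x6B40 (16 bits → U+6B40).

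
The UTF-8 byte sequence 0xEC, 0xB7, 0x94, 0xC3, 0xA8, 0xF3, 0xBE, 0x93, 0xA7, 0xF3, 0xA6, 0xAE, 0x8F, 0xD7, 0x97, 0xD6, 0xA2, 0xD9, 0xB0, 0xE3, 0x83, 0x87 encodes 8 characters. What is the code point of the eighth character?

Offset 0: leading byte 0xEC = 11101100 → 3-byte char #1 = EC B7 94.
Offset 3: leading byte 0xC3 = 11000011 → 2-byte char #2 = C3 A8.
Offset 5: leading byte 0xF3 = 11110011 → 4-byte char #3 = F3 BE 93 A7.
Offset 9: leading byte 0xF3 = 11110011 → 4-byte char #4 = F3 A6 AE 8F.
Offset 13: leading byte 0xD7 = 11010111 → 2-byte char #5 = D7 97.
Offset 15: leading byte 0xD6 = 11010110 → 2-byte char #6 = D6 A2.
Offset 17: leading byte 0xD9 = 11011001 → 2-byte char #7 = D9 B0.
Offset 19: leading byte 0xE3 = 11100011 → 3-byte char #8 = E3 83 87.
Leading byte 0xE3 = 11100011 matches 1110xxxx → 3-byte sequence.
Byte 1: 0xE3 = 11100011, payload 0011 (4 bits).
Byte 2: 0x83 = 10000011 (10xxxxxx ✓), payload 000011.
Byte 3: 0x87 = 10000111 (10xxxxxx ✓), payload 000111.
Concatenate: 0011000011000111 = 0x30C7 (16 bits → U+30C7).

U+30C7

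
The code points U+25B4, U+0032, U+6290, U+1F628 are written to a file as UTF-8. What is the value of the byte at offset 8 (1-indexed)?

1-indexed offset 8 is 0-indexed offset 7.
U+25B4 → 3-byte form E2 96 B4 at offsets 0–2.
U+0032 → 1-byte form 32 at offsets 3–3.
U+6290 → 3-byte form E6 8A 90 at offsets 4–6.
U+1F628 → 4-byte form F0 9F 98 A8 at offsets 7–10.
Offset 7 falls in char 4's range; it's byte 1 of F0 9F 98 A8 = 0xF0.

0xF0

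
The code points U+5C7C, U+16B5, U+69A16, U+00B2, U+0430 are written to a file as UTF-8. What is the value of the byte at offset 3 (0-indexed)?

0xE1

U+5C7C → 3-byte form E5 B1 BC at offsets 0–2.
U+16B5 → 3-byte form E1 9A B5 at offsets 3–5.
Offset 3 falls in char 2's range; it's byte 1 of E1 9A B5 = 0xE1.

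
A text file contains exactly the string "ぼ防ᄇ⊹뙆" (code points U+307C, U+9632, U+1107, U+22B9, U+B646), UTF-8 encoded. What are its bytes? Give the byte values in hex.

U+307C: 3-byte form → E3 81 BC.
U+9632: 3-byte form → E9 98 B2.
U+1107: 3-byte form → E1 84 87.
U+22B9: 3-byte form → E2 8A B9.
U+B646: 3-byte form → EB 99 86.
Concatenated (15 bytes): E3 81 BC E9 98 B2 E1 84 87 E2 8A B9 EB 99 86.

E3 81 BC E9 98 B2 E1 84 87 E2 8A B9 EB 99 86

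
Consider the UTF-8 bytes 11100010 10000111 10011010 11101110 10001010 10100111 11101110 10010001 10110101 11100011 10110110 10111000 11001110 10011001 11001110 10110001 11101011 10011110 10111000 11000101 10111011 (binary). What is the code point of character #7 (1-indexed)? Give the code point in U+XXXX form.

U+B7B8

Offset 0: leading byte 0xE2 = 11100010 → 3-byte char #1 = E2 87 9A.
Offset 3: leading byte 0xEE = 11101110 → 3-byte char #2 = EE 8A A7.
Offset 6: leading byte 0xEE = 11101110 → 3-byte char #3 = EE 91 B5.
Offset 9: leading byte 0xE3 = 11100011 → 3-byte char #4 = E3 B6 B8.
Offset 12: leading byte 0xCE = 11001110 → 2-byte char #5 = CE 99.
Offset 14: leading byte 0xCE = 11001110 → 2-byte char #6 = CE B1.
Offset 16: leading byte 0xEB = 11101011 → 3-byte char #7 = EB 9E B8.
Leading byte 0xEB = 11101011 matches 1110xxxx → 3-byte sequence.
Byte 1: 0xEB = 11101011, payload 1011 (4 bits).
Byte 2: 0x9E = 10011110 (10xxxxxx ✓), payload 011110.
Byte 3: 0xB8 = 10111000 (10xxxxxx ✓), payload 111000.
Concatenate: 1011011110111000 = 0xB7B8 (16 bits → U+B7B8).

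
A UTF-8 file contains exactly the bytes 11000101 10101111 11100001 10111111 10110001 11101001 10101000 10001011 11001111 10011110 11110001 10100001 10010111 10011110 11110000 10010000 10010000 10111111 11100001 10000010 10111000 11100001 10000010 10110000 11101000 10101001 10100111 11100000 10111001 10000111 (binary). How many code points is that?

Byte at offset 0: 0xC5 = 11000101 → 2-byte char (#1). Advance 2.
Byte at offset 2: 0xE1 = 11100001 → 3-byte char (#2). Advance 3.
Byte at offset 5: 0xE9 = 11101001 → 3-byte char (#3). Advance 3.
Byte at offset 8: 0xCF = 11001111 → 2-byte char (#4). Advance 2.
Byte at offset 10: 0xF1 = 11110001 → 4-byte char (#5). Advance 4.
Byte at offset 14: 0xF0 = 11110000 → 4-byte char (#6). Advance 4.
Byte at offset 18: 0xE1 = 11100001 → 3-byte char (#7). Advance 3.
Byte at offset 21: 0xE1 = 11100001 → 3-byte char (#8). Advance 3.
Byte at offset 24: 0xE8 = 11101000 → 3-byte char (#9). Advance 3.
Byte at offset 27: 0xE0 = 11100000 → 3-byte char (#10). Advance 3.
Reached end at offset 30 after 10 code points.

10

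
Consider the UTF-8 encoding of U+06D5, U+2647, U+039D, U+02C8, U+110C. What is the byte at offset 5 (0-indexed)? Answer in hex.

0xCE

U+06D5 → 2-byte form DB 95 at offsets 0–1.
U+2647 → 3-byte form E2 99 87 at offsets 2–4.
U+039D → 2-byte form CE 9D at offsets 5–6.
Offset 5 falls in char 3's range; it's byte 1 of CE 9D = 0xCE.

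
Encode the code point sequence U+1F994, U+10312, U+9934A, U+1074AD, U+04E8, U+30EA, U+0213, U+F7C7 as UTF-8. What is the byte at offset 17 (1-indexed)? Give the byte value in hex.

0xD3

1-indexed offset 17 is 0-indexed offset 16.
U+1F994 → 4-byte form F0 9F A6 94 at offsets 0–3.
U+10312 → 4-byte form F0 90 8C 92 at offsets 4–7.
U+9934A → 4-byte form F2 99 8D 8A at offsets 8–11.
U+1074AD → 4-byte form F4 87 92 AD at offsets 12–15.
U+04E8 → 2-byte form D3 A8 at offsets 16–17.
Offset 16 falls in char 5's range; it's byte 1 of D3 A8 = 0xD3.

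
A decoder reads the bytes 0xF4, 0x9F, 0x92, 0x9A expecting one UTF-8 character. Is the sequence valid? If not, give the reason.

invalid (encodes a value above U+10FFFF)

Leading byte 0xF4 = 11110100 → 4-byte form.
Payload = 0x11F49A, which exceeds U+10FFFF, the maximum Unicode code point. (Leading bytes F5–FF, or F4 followed by ≥ 0x90, are invalid.)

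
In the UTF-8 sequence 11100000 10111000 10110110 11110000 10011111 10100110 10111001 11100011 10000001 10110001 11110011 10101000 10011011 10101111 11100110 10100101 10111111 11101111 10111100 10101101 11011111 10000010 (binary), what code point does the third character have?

Offset 0: leading byte 0xE0 = 11100000 → 3-byte char #1 = E0 B8 B6.
Offset 3: leading byte 0xF0 = 11110000 → 4-byte char #2 = F0 9F A6 B9.
Offset 7: leading byte 0xE3 = 11100011 → 3-byte char #3 = E3 81 B1.
Leading byte 0xE3 = 11100011 matches 1110xxxx → 3-byte sequence.
Byte 1: 0xE3 = 11100011, payload 0011 (4 bits).
Byte 2: 0x81 = 10000001 (10xxxxxx ✓), payload 000001.
Byte 3: 0xB1 = 10110001 (10xxxxxx ✓), payload 110001.
Concatenate: 0011000001110001 = 0x3071 (16 bits → U+3071).

U+3071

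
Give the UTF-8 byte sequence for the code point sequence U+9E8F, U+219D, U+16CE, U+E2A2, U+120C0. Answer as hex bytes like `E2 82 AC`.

U+9E8F: 3-byte form → E9 BA 8F.
U+219D: 3-byte form → E2 86 9D.
U+16CE: 3-byte form → E1 9B 8E.
U+E2A2: 3-byte form → EE 8A A2.
U+120C0: 4-byte form → F0 92 83 80.
Concatenated (16 bytes): E9 BA 8F E2 86 9D E1 9B 8E EE 8A A2 F0 92 83 80.

E9 BA 8F E2 86 9D E1 9B 8E EE 8A A2 F0 92 83 80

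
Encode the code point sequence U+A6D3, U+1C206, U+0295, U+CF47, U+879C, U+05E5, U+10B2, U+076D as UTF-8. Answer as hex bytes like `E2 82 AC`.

EA 9B 93 F0 9C 88 86 CA 95 EC BD 87 E8 9E 9C D7 A5 E1 82 B2 DD AD

U+A6D3: 3-byte form → EA 9B 93.
U+1C206: 4-byte form → F0 9C 88 86.
U+0295: 2-byte form → CA 95.
U+CF47: 3-byte form → EC BD 87.
U+879C: 3-byte form → E8 9E 9C.
U+05E5: 2-byte form → D7 A5.
U+10B2: 3-byte form → E1 82 B2.
U+076D: 2-byte form → DD AD.
Concatenated (22 bytes): EA 9B 93 F0 9C 88 86 CA 95 EC BD 87 E8 9E 9C D7 A5 E1 82 B2 DD AD.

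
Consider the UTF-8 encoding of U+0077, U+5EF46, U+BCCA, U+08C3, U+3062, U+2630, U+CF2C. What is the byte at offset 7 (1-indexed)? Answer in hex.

0xB3

1-indexed offset 7 is 0-indexed offset 6.
U+0077 → 1-byte form 77 at offsets 0–0.
U+5EF46 → 4-byte form F1 9E BD 86 at offsets 1–4.
U+BCCA → 3-byte form EB B3 8A at offsets 5–7.
Offset 6 falls in char 3's range; it's byte 2 of EB B3 8A = 0xB3.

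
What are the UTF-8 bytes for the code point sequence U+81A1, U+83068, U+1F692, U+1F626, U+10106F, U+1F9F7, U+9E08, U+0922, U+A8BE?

U+81A1: 3-byte form → E8 86 A1.
U+83068: 4-byte form → F2 83 81 A8.
U+1F692: 4-byte form → F0 9F 9A 92.
U+1F626: 4-byte form → F0 9F 98 A6.
U+10106F: 4-byte form → F4 81 81 AF.
U+1F9F7: 4-byte form → F0 9F A7 B7.
U+9E08: 3-byte form → E9 B8 88.
U+0922: 3-byte form → E0 A4 A2.
U+A8BE: 3-byte form → EA A2 BE.
Concatenated (32 bytes): E8 86 A1 F2 83 81 A8 F0 9F 9A 92 F0 9F 98 A6 F4 81 81 AF F0 9F A7 B7 E9 B8 88 E0 A4 A2 EA A2 BE.

E8 86 A1 F2 83 81 A8 F0 9F 9A 92 F0 9F 98 A6 F4 81 81 AF F0 9F A7 B7 E9 B8 88 E0 A4 A2 EA A2 BE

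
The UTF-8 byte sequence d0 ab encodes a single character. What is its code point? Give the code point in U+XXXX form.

U+042B

Leading byte 0xD0 = 11010000 matches 110xxxxx → 2-byte sequence.
Byte 1: 0xD0 = 11010000, payload 10000 (5 bits).
Byte 2: 0xAB = 10101011 (10xxxxxx ✓), payload 101011.
Concatenate: 10000101011 = 0x42B (11 bits → U+042B).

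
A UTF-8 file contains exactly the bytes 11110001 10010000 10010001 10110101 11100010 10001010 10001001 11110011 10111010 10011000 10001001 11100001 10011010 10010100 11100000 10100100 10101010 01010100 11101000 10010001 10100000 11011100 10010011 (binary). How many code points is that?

8

Byte at offset 0: 0xF1 = 11110001 → 4-byte char (#1). Advance 4.
Byte at offset 4: 0xE2 = 11100010 → 3-byte char (#2). Advance 3.
Byte at offset 7: 0xF3 = 11110011 → 4-byte char (#3). Advance 4.
Byte at offset 11: 0xE1 = 11100001 → 3-byte char (#4). Advance 3.
Byte at offset 14: 0xE0 = 11100000 → 3-byte char (#5). Advance 3.
Byte at offset 17: 0x54 = 01010100 → 1-byte char (#6). Advance 1.
Byte at offset 18: 0xE8 = 11101000 → 3-byte char (#7). Advance 3.
Byte at offset 21: 0xDC = 11011100 → 2-byte char (#8). Advance 2.
Reached end at offset 23 after 8 code points.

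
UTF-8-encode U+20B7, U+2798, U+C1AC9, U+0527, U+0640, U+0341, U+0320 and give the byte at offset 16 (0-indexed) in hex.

0xCC

U+20B7 → 3-byte form E2 82 B7 at offsets 0–2.
U+2798 → 3-byte form E2 9E 98 at offsets 3–5.
U+C1AC9 → 4-byte form F3 81 AB 89 at offsets 6–9.
U+0527 → 2-byte form D4 A7 at offsets 10–11.
U+0640 → 2-byte form D9 80 at offsets 12–13.
U+0341 → 2-byte form CD 81 at offsets 14–15.
U+0320 → 2-byte form CC A0 at offsets 16–17.
Offset 16 falls in char 7's range; it's byte 1 of CC A0 = 0xCC.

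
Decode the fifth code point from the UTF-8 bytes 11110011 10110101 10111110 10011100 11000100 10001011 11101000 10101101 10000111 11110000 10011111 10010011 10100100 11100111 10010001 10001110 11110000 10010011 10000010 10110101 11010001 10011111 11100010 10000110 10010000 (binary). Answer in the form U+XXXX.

Offset 0: leading byte 0xF3 = 11110011 → 4-byte char #1 = F3 B5 BE 9C.
Offset 4: leading byte 0xC4 = 11000100 → 2-byte char #2 = C4 8B.
Offset 6: leading byte 0xE8 = 11101000 → 3-byte char #3 = E8 AD 87.
Offset 9: leading byte 0xF0 = 11110000 → 4-byte char #4 = F0 9F 93 A4.
Offset 13: leading byte 0xE7 = 11100111 → 3-byte char #5 = E7 91 8E.
Leading byte 0xE7 = 11100111 matches 1110xxxx → 3-byte sequence.
Byte 1: 0xE7 = 11100111, payload 0111 (4 bits).
Byte 2: 0x91 = 10010001 (10xxxxxx ✓), payload 010001.
Byte 3: 0x8E = 10001110 (10xxxxxx ✓), payload 001110.
Concatenate: 0111010001001110 = 0x744E (16 bits → U+744E).

U+744E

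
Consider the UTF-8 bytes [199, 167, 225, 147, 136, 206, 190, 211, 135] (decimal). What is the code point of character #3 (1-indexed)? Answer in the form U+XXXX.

U+03BE

Offset 0: leading byte 0xC7 = 11000111 → 2-byte char #1 = C7 A7.
Offset 2: leading byte 0xE1 = 11100001 → 3-byte char #2 = E1 93 88.
Offset 5: leading byte 0xCE = 11001110 → 2-byte char #3 = CE BE.
Leading byte 0xCE = 11001110 matches 110xxxxx → 2-byte sequence.
Byte 1: 0xCE = 11001110, payload 01110 (5 bits).
Byte 2: 0xBE = 10111110 (10xxxxxx ✓), payload 111110.
Concatenate: 01110111110 = 0x3BE (11 bits → U+03BE).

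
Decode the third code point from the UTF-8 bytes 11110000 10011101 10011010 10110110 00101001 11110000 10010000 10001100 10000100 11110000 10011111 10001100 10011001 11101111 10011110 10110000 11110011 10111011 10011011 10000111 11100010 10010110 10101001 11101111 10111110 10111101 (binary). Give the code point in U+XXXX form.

U+10304

Offset 0: leading byte 0xF0 = 11110000 → 4-byte char #1 = F0 9D 9A B6.
Offset 4: leading byte 0x29 = 00101001 → 1-byte char #2 = 29.
Offset 5: leading byte 0xF0 = 11110000 → 4-byte char #3 = F0 90 8C 84.
Leading byte 0xF0 = 11110000 matches 11110xxx → 4-byte sequence.
Byte 1: 0xF0 = 11110000, payload 000 (3 bits).
Byte 2: 0x90 = 10010000 (10xxxxxx ✓), payload 010000.
Byte 3: 0x8C = 10001100 (10xxxxxx ✓), payload 001100.
Byte 4: 0x84 = 10000100 (10xxxxxx ✓), payload 000100.
Concatenate: 000010000001100000100 = 0x10304 (21 bits → U+10304).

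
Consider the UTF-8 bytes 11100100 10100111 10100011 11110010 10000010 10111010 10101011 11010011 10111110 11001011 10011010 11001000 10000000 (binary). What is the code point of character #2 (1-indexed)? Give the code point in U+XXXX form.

Offset 0: leading byte 0xE4 = 11100100 → 3-byte char #1 = E4 A7 A3.
Offset 3: leading byte 0xF2 = 11110010 → 4-byte char #2 = F2 82 BA AB.
Leading byte 0xF2 = 11110010 matches 11110xxx → 4-byte sequence.
Byte 1: 0xF2 = 11110010, payload 010 (3 bits).
Byte 2: 0x82 = 10000010 (10xxxxxx ✓), payload 000010.
Byte 3: 0xBA = 10111010 (10xxxxxx ✓), payload 111010.
Byte 4: 0xAB = 10101011 (10xxxxxx ✓), payload 101011.
Concatenate: 010000010111010101011 = 0x82EAB (21 bits → U+82EAB).

U+82EAB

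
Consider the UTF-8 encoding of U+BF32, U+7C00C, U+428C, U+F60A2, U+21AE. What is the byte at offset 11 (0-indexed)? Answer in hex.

0xB6

U+BF32 → 3-byte form EB BC B2 at offsets 0–2.
U+7C00C → 4-byte form F1 BC 80 8C at offsets 3–6.
U+428C → 3-byte form E4 8A 8C at offsets 7–9.
U+F60A2 → 4-byte form F3 B6 82 A2 at offsets 10–13.
Offset 11 falls in char 4's range; it's byte 2 of F3 B6 82 A2 = 0xB6.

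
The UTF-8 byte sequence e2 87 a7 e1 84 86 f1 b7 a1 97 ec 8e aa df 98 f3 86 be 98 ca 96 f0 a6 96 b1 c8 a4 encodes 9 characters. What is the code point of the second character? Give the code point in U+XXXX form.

U+1106

Offset 0: leading byte 0xE2 = 11100010 → 3-byte char #1 = E2 87 A7.
Offset 3: leading byte 0xE1 = 11100001 → 3-byte char #2 = E1 84 86.
Leading byte 0xE1 = 11100001 matches 1110xxxx → 3-byte sequence.
Byte 1: 0xE1 = 11100001, payload 0001 (4 bits).
Byte 2: 0x84 = 10000100 (10xxxxxx ✓), payload 000100.
Byte 3: 0x86 = 10000110 (10xxxxxx ✓), payload 000110.
Concatenate: 0001000100000110 = 0x1106 (16 bits → U+1106).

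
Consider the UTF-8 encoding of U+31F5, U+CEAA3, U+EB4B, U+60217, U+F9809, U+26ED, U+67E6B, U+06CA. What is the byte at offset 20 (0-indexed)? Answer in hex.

0xAD

U+31F5 → 3-byte form E3 87 B5 at offsets 0–2.
U+CEAA3 → 4-byte form F3 8E AA A3 at offsets 3–6.
U+EB4B → 3-byte form EE AD 8B at offsets 7–9.
U+60217 → 4-byte form F1 A0 88 97 at offsets 10–13.
U+F9809 → 4-byte form F3 B9 A0 89 at offsets 14–17.
U+26ED → 3-byte form E2 9B AD at offsets 18–20.
Offset 20 falls in char 6's range; it's byte 3 of E2 9B AD = 0xAD.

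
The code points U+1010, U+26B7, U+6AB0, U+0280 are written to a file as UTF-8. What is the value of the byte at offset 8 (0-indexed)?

U+1010 → 3-byte form E1 80 90 at offsets 0–2.
U+26B7 → 3-byte form E2 9A B7 at offsets 3–5.
U+6AB0 → 3-byte form E6 AA B0 at offsets 6–8.
Offset 8 falls in char 3's range; it's byte 3 of E6 AA B0 = 0xB0.

0xB0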